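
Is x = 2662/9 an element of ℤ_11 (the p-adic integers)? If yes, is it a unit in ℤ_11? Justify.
x ∈ ℤ_11 but not a unit; v_11(x) = 3 > 0

ℤ_11 = {x ∈ ℚ_11 : v_11(x) ≥ 0} and ℤ_11^× = {x ∈ ℤ_11 : v_11(x) = 0}. Here v_11(2662/9) = v_11(num) − v_11(den) = 3; compare against these criteria.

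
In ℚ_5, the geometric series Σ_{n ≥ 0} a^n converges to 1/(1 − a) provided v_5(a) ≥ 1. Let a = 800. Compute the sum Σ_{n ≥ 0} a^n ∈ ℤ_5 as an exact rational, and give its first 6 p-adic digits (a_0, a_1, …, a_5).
Σ a^n = 1/(1 − a) = -1/799;  first 6 digits = (1, 0, 2, 1, 0, 0)

v_5(a) = 2 ≥ 1, so the series converges in ℤ_5 to 1/(1 − a) = 1/(1 − 800) = -1/799. Expand this rational in ℤ_5: compute digits iteratively via d_i = x_i mod 5, x_{i+1} = (x_i − d_i)/5. The first 6 digits are (1, 0, 2, 1, 0, 0).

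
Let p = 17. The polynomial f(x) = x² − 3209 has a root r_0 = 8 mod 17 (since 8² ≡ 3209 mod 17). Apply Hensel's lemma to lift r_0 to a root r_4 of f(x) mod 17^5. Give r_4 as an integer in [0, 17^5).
r_4 = 42814 (mod 1419857)

Hensel's recurrence: r_{i+1} = r_i − f(r_i)·(f′(r_i))^{-1} mod 17^{i+2}, with f′(x) = 2x. Iterate:
  r_0 = 8 (mod 17)
  r_1 = 42 (mod 289)
  r_2 = 3510 (mod 4913)
  r_3 = 42814 (mod 83521)
  r_4 = 42814 (mod 1419857)
Final: r_4 = 42814, and one checks f(r_4) ≡ 0 mod 17^5.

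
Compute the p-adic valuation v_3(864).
v_3(864) = 3

v_3(n) is the largest exponent k such that 3^k divides n. Factor out: 864 = 3^3 · 32. (Sign doesn't affect v_p.) So v_3(864) = 3.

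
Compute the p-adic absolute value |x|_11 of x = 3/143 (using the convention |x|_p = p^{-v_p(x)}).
|3/143|_11 = 11

Step 1 — compute v_11(x) by factoring powers of 11 out of the numerator and denominator: v_11(3/143) = -1. Step 2 — apply |x|_p = p^{-v_p(x)} = 11^{1} = 11.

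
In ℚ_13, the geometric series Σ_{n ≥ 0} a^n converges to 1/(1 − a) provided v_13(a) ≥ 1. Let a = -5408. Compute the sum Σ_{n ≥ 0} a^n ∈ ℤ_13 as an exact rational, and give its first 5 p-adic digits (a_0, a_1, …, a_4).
Σ a^n = 1/(1 − a) = 1/5409;  first 5 digits = (1, 0, 7, 10, 9)

v_13(a) = 2 ≥ 1, so the series converges in ℤ_13 to 1/(1 − a) = 1/(1 − (-5408)) = 1/5409. Expand this rational in ℤ_13: compute digits iteratively via d_i = x_i mod 13, x_{i+1} = (x_i − d_i)/13. The first 5 digits are (1, 0, 7, 10, 9).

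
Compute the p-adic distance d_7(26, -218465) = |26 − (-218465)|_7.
d_7(26, -218465) = 1/16807

Step 1 — x − y = 26 − (-218465) = 218491. Step 2 — v_7(218491) = 5 (factor: 218491 = (7^5 · 13); the sign does not affect v_p). Step 3 — |x − y|_7 = 7^{-5} = 1/16807.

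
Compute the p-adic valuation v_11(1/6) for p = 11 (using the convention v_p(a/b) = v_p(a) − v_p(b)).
v_11(1/6) = 0

Factor powers of 11 from the numerator and denominator of the reduced fraction: 1 = 11^0 · 1 and 6 = 11^0 · 6. Apply v_p(a/b) = v_p(a) − v_p(b): v_11(1/6) = 0 − 0 = 0.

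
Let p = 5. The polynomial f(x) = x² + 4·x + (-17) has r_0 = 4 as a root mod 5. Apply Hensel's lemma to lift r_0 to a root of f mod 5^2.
r_1 = 9 (mod 25)

Hensel: r_{i+1} = r_i − f(r_i)·(f′(r_i))^{-1} mod 5^{i+2}, f′(x) = 2x + 4. Iterate:
  r_0 = 4 (mod 5)
  r_1 = 9 (mod 25)
Final: r = 9 satisfies f(r) ≡ 0 mod 5^2.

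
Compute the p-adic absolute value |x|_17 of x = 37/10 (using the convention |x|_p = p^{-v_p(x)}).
|37/10|_17 = 1

Step 1 — compute v_17(x) by factoring powers of 17 out of the numerator and denominator: v_17(37/10) = 0. Step 2 — apply |x|_p = p^{-v_p(x)} = 17^{0} = 1.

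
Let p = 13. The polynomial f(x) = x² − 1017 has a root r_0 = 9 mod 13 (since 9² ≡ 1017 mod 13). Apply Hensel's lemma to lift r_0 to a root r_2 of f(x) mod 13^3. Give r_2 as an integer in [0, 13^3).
r_2 = 399 (mod 2197)

Hensel's recurrence: r_{i+1} = r_i − f(r_i)·(f′(r_i))^{-1} mod 13^{i+2}, with f′(x) = 2x. Iterate:
  r_0 = 9 (mod 13)
  r_1 = 61 (mod 169)
  r_2 = 399 (mod 2197)
Final: r_2 = 399, and one checks f(r_2) ≡ 0 mod 13^3.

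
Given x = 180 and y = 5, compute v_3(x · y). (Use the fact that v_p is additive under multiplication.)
v_3(900) = 2

v_p(x) = 2 (factor: 180 = 3^2 · 20); v_p(y) = 0 (factor: 5 = 3^0 · 5). Additivity: v_p(xy) = v_p(x) + v_p(y) = 2 + 0 = 2. (Direct check: xy = 900 = 3^2 · (100).)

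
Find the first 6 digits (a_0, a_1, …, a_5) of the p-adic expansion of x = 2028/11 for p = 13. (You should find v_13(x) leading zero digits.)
(a_0, …, a_5) = (0, 0, 7, 9, 4, 2)

v_13(2028/11) = 2, so a_0 = ... = a_1 = 0. Factor out: x = 13^2 · u with u = 12/11 a unit in ℤ_13. Expand u iteratively via a_{v+i} = u_i mod 13, u_{i+1} = (u_i − a_{v+i})/13:
  u_0 = 12/11;  a_2 = 7;  u_1 = (u_0 − 7)/13 = -5/11
  u_1 = -5/11;  a_3 = 9;  u_2 = (u_1 − 9)/13 = -8/11
  u_2 = -8/11;  a_4 = 4;  u_3 = (u_2 − 4)/13 = -4/11
  u_3 = -4/11;  a_5 = 2;  u_4 = (u_3 − 2)/13 = -2/11
Digits: (0, 0, 7, 9, 4, 2).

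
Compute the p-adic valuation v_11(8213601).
v_11(8213601) = 5

v_11(n) is the largest exponent k such that 11^k divides n. Factor out: 8213601 = 11^5 · 51. (Sign doesn't affect v_p.) So v_11(8213601) = 5.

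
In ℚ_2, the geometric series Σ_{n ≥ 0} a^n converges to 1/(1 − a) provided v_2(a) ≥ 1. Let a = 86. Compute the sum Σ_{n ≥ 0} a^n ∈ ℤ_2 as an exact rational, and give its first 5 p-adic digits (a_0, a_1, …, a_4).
Σ a^n = 1/(1 − a) = -1/85;  first 5 digits = (1, 1, 0, 0, 0)

v_2(a) = 1 ≥ 1, so the series converges in ℤ_2 to 1/(1 − a) = 1/(1 − 86) = -1/85. Expand this rational in ℤ_2: compute digits iteratively via d_i = x_i mod 2, x_{i+1} = (x_i − d_i)/2. The first 5 digits are (1, 1, 0, 0, 0).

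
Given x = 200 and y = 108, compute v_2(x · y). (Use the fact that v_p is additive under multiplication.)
v_2(21600) = 5

v_p(x) = 3 (factor: 200 = 2^3 · 25); v_p(y) = 2 (factor: 108 = 2^2 · 27). Additivity: v_p(xy) = v_p(x) + v_p(y) = 3 + 2 = 5. (Direct check: xy = 21600 = 2^5 · (675).)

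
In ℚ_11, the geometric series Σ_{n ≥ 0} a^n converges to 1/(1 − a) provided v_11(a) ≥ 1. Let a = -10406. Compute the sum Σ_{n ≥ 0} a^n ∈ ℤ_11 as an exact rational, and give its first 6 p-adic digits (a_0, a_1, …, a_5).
Σ a^n = 1/(1 − a) = 1/10407;  first 6 digits = (1, 0, 2, 3, 3, 1)

v_11(a) = 2 ≥ 1, so the series converges in ℤ_11 to 1/(1 − a) = 1/(1 − (-10406)) = 1/10407. Expand this rational in ℤ_11: compute digits iteratively via d_i = x_i mod 11, x_{i+1} = (x_i − d_i)/11. The first 6 digits are (1, 0, 2, 3, 3, 1).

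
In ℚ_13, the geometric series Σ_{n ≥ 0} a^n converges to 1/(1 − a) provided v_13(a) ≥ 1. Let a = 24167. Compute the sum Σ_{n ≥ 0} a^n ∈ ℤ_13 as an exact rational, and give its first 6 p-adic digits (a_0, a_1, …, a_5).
Σ a^n = 1/(1 − a) = -1/24166;  first 6 digits = (1, 0, 0, 11, 0, 0)

v_13(a) = 3 ≥ 1, so the series converges in ℤ_13 to 1/(1 − a) = 1/(1 − 24167) = -1/24166. Expand this rational in ℤ_13: compute digits iteratively via d_i = x_i mod 13, x_{i+1} = (x_i − d_i)/13. The first 6 digits are (1, 0, 0, 11, 0, 0).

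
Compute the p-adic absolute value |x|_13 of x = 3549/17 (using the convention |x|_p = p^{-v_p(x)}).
|3549/17|_13 = 1/169

Step 1 — compute v_13(x) by factoring powers of 13 out of the numerator and denominator: v_13(3549/17) = 2. Step 2 — apply |x|_p = p^{-v_p(x)} = 13^{-2} = 1/169.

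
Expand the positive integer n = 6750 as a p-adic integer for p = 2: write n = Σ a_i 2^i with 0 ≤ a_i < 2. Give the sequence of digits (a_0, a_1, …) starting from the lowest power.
(a_0, a_1, …) = (0, 1, 1, 1, 1, 0, 1, 0, 0, 1, 0, 1, 1)

Repeated division by 2 gives the digits low-to-high: 6750 = 1·2^1 + 1·2^2 + 1·2^3 + 1·2^4 + 1·2^6 + 1·2^9 + 1·2^11 + 1·2^12. Digit sequence: (0, 1, 1, 1, 1, 0, 1, 0, 0, 1, 0, 1, 1).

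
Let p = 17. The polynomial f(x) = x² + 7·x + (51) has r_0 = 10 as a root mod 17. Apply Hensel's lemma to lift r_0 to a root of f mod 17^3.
r_2 = 2271 (mod 4913)

Hensel: r_{i+1} = r_i − f(r_i)·(f′(r_i))^{-1} mod 17^{i+2}, f′(x) = 2x + 7. Iterate:
  r_0 = 10 (mod 17)
  r_1 = 248 (mod 289)
  r_2 = 2271 (mod 4913)
Final: r = 2271 satisfies f(r) ≡ 0 mod 17^3.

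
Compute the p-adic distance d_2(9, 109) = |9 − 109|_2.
d_2(9, 109) = 1/4

Step 1 — x − y = 9 − 109 = -100. Step 2 — v_2(-100) = 2 (factor: -100 = −(2^2 · 25); the sign does not affect v_p). Step 3 — |x − y|_2 = 2^{-2} = 1/4.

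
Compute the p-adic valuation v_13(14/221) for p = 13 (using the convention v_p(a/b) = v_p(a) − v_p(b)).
v_13(14/221) = -1

Factor powers of 13 from the numerator and denominator of the reduced fraction: 14 = 13^0 · 14 and 221 = 13^1 · 17. Apply v_p(a/b) = v_p(a) − v_p(b): v_13(14/221) = 0 − 1 = -1.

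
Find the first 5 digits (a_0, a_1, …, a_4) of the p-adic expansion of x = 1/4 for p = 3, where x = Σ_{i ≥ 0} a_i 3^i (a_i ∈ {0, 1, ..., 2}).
(a_0, …, a_4) = (1, 2, 0, 2, 0)

v_3(1/4) = 0 (numerator and denominator both coprime to 3), so x ∈ ℤ_3^×. Compute digits iteratively via a_i = x_i mod 3, x_{i+1} = (x_i − a_i)/3, with x_0 = x:
  x_0 = 1/4;  a_0 = 1;  x_1 = (x_0 − 1)/3 = -1/4
  x_1 = -1/4;  a_1 = 2;  x_2 = (x_1 − 2)/3 = -3/4
  x_2 = -3/4;  a_2 = 0;  x_3 = (x_2 − 0)/3 = -1/4
  x_3 = -1/4;  a_3 = 2;  x_4 = (x_3 − 2)/3 = -3/4
  x_4 = -3/4;  a_4 = 0;  x_5 = (x_4 − 0)/3 = -1/4
Digits: (1, 2, 0, 2, 0).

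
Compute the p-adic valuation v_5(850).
v_5(850) = 2

v_5(n) is the largest exponent k such that 5^k divides n. Factor out: 850 = 5^2 · 34. (Sign doesn't affect v_p.) So v_5(850) = 2.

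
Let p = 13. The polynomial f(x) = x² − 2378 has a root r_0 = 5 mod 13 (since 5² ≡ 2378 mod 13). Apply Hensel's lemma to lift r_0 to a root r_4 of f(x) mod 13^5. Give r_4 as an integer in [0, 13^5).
r_4 = 198359 (mod 371293)

Hensel's recurrence: r_{i+1} = r_i − f(r_i)·(f′(r_i))^{-1} mod 13^{i+2}, with f′(x) = 2x. Iterate:
  r_0 = 5 (mod 13)
  r_1 = 122 (mod 169)
  r_2 = 629 (mod 2197)
  r_3 = 26993 (mod 28561)
  r_4 = 198359 (mod 371293)
Final: r_4 = 198359, and one checks f(r_4) ≡ 0 mod 13^5.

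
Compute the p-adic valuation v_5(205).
v_5(205) = 1

v_5(n) is the largest exponent k such that 5^k divides n. Factor out: 205 = 5^1 · 41. (Sign doesn't affect v_p.) So v_5(205) = 1.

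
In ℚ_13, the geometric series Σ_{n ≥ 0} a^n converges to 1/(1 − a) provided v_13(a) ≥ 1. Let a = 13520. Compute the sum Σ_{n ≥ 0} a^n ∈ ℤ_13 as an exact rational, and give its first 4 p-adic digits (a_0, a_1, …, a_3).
Σ a^n = 1/(1 − a) = -1/13519;  first 4 digits = (1, 0, 2, 6)

v_13(a) = 2 ≥ 1, so the series converges in ℤ_13 to 1/(1 − a) = 1/(1 − 13520) = -1/13519. Expand this rational in ℤ_13: compute digits iteratively via d_i = x_i mod 13, x_{i+1} = (x_i − d_i)/13. The first 4 digits are (1, 0, 2, 6).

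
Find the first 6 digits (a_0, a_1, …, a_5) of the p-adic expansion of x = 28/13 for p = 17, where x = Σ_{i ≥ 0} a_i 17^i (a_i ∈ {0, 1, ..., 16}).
(a_0, …, a_5) = (10, 10, 2, 9, 6, 14)

v_17(28/13) = 0 (numerator and denominator both coprime to 17), so x ∈ ℤ_17^×. Compute digits iteratively via a_i = x_i mod 17, x_{i+1} = (x_i − a_i)/17, with x_0 = x:
  x_0 = 28/13;  a_0 = 10;  x_1 = (x_0 − 10)/17 = -6/13
  x_1 = -6/13;  a_1 = 10;  x_2 = (x_1 − 10)/17 = -8/13
  x_2 = -8/13;  a_2 = 2;  x_3 = (x_2 − 2)/17 = -2/13
  x_3 = -2/13;  a_3 = 9;  x_4 = (x_3 − 9)/17 = -7/13
  x_4 = -7/13;  a_4 = 6;  x_5 = (x_4 − 6)/17 = -5/13
  x_5 = -5/13;  a_5 = 14;  x_6 = (x_5 − 14)/17 = -11/13
Digits: (10, 10, 2, 9, 6, 14).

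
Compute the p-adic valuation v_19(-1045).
v_19(-1045) = 1

v_19(n) is the largest exponent k such that 19^k divides n. Factor out: -1045 = -19^1 · 55. (Sign doesn't affect v_p.) So v_19(-1045) = 1.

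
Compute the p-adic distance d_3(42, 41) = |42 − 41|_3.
d_3(42, 41) = 1

Step 1 — x − y = 42 − 41 = 1. Step 2 — v_3(1) = 0 (factor: 1 = (3^0 · 1); the sign does not affect v_p). Step 3 — |x − y|_3 = 3^{0} = 1.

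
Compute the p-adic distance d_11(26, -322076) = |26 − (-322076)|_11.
d_11(26, -322076) = 1/161051

Step 1 — x − y = 26 − (-322076) = 322102. Step 2 — v_11(322102) = 5 (factor: 322102 = (11^5 · 2); the sign does not affect v_p). Step 3 — |x − y|_11 = 11^{-5} = 1/161051.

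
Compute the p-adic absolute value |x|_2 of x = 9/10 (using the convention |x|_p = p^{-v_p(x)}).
|9/10|_2 = 2

Step 1 — compute v_2(x) by factoring powers of 2 out of the numerator and denominator: v_2(9/10) = -1. Step 2 — apply |x|_p = p^{-v_p(x)} = 2^{1} = 2.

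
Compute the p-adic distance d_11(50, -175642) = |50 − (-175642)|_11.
d_11(50, -175642) = 1/14641

Step 1 — x − y = 50 − (-175642) = 175692. Step 2 — v_11(175692) = 4 (factor: 175692 = (11^4 · 12); the sign does not affect v_p). Step 3 — |x − y|_11 = 11^{-4} = 1/14641.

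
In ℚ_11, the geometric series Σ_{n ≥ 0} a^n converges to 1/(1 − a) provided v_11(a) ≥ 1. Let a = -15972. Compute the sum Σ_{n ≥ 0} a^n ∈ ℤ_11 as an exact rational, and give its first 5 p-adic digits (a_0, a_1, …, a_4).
Σ a^n = 1/(1 − a) = 1/15973;  first 5 digits = (1, 0, 0, 10, 9)

v_11(a) = 3 ≥ 1, so the series converges in ℤ_11 to 1/(1 − a) = 1/(1 − (-15972)) = 1/15973. Expand this rational in ℤ_11: compute digits iteratively via d_i = x_i mod 11, x_{i+1} = (x_i − d_i)/11. The first 5 digits are (1, 0, 0, 10, 9).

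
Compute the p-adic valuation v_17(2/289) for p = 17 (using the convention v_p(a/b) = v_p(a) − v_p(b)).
v_17(2/289) = -2

Factor powers of 17 from the numerator and denominator of the reduced fraction: 2 = 17^0 · 2 and 289 = 17^2 · 1. Apply v_p(a/b) = v_p(a) − v_p(b): v_17(2/289) = 0 − 2 = -2.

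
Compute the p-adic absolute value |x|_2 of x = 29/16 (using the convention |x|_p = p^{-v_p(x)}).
|29/16|_2 = 16

Step 1 — compute v_2(x) by factoring powers of 2 out of the numerator and denominator: v_2(29/16) = -4. Step 2 — apply |x|_p = p^{-v_p(x)} = 2^{4} = 16.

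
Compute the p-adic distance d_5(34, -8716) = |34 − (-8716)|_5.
d_5(34, -8716) = 1/625

Step 1 — x − y = 34 − (-8716) = 8750. Step 2 — v_5(8750) = 4 (factor: 8750 = (5^4 · 14); the sign does not affect v_p). Step 3 — |x − y|_5 = 5^{-4} = 1/625.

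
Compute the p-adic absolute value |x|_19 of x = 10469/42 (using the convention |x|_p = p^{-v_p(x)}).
|10469/42|_19 = 1/361

Step 1 — compute v_19(x) by factoring powers of 19 out of the numerator and denominator: v_19(10469/42) = 2. Step 2 — apply |x|_p = p^{-v_p(x)} = 19^{-2} = 1/361.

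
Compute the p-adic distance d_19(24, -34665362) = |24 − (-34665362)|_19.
d_19(24, -34665362) = 1/2476099

Step 1 — x − y = 24 − (-34665362) = 34665386. Step 2 — v_19(34665386) = 5 (factor: 34665386 = (19^5 · 14); the sign does not affect v_p). Step 3 — |x − y|_19 = 19^{-5} = 1/2476099.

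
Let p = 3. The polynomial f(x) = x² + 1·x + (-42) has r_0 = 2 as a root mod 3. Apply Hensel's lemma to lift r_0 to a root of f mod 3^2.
r_1 = 2 (mod 9)

Hensel: r_{i+1} = r_i − f(r_i)·(f′(r_i))^{-1} mod 3^{i+2}, f′(x) = 2x + 1. Iterate:
  r_0 = 2 (mod 3)
  r_1 = 2 (mod 9)
Final: r = 2 satisfies f(r) ≡ 0 mod 3^2.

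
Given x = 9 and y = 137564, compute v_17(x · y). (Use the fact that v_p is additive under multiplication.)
v_17(1238076) = 3

v_p(x) = 0 (factor: 9 = 17^0 · 9); v_p(y) = 3 (factor: 137564 = 17^3 · 28). Additivity: v_p(xy) = v_p(x) + v_p(y) = 0 + 3 = 3. (Direct check: xy = 1238076 = 17^3 · (252).)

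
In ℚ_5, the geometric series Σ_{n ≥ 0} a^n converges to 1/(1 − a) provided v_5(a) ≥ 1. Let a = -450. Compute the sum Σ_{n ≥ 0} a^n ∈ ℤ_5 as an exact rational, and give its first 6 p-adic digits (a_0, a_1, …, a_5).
Σ a^n = 1/(1 − a) = 1/451;  first 6 digits = (1, 0, 2, 1, 3, 4)

v_5(a) = 2 ≥ 1, so the series converges in ℤ_5 to 1/(1 − a) = 1/(1 − (-450)) = 1/451. Expand this rational in ℤ_5: compute digits iteratively via d_i = x_i mod 5, x_{i+1} = (x_i − d_i)/5. The first 6 digits are (1, 0, 2, 1, 3, 4).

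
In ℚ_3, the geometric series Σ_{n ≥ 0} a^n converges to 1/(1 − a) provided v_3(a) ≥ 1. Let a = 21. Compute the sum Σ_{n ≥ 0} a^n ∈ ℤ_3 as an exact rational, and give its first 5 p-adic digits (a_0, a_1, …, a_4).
Σ a^n = 1/(1 − a) = -1/20;  first 5 digits = (1, 1, 0, 0, 1)

v_3(a) = 1 ≥ 1, so the series converges in ℤ_3 to 1/(1 − a) = 1/(1 − 21) = -1/20. Expand this rational in ℤ_3: compute digits iteratively via d_i = x_i mod 3, x_{i+1} = (x_i − d_i)/3. The first 5 digits are (1, 1, 0, 0, 1).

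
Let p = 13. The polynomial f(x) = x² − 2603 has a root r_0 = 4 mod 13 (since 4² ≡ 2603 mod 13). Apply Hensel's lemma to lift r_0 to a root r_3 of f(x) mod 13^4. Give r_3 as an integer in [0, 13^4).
r_3 = 22910 (mod 28561)

Hensel's recurrence: r_{i+1} = r_i − f(r_i)·(f′(r_i))^{-1} mod 13^{i+2}, with f′(x) = 2x. Iterate:
  r_0 = 4 (mod 13)
  r_1 = 95 (mod 169)
  r_2 = 940 (mod 2197)
  r_3 = 22910 (mod 28561)
Final: r_3 = 22910, and one checks f(r_3) ≡ 0 mod 13^4.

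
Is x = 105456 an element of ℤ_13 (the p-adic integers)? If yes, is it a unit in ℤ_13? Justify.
x ∈ ℤ_13 but not a unit; v_13(x) = 3 > 0

ℤ_13 = {x ∈ ℚ_13 : v_13(x) ≥ 0} and ℤ_13^× = {x ∈ ℤ_13 : v_13(x) = 0}. Here v_13(105456) = v_13(num) − v_13(den) = 3; compare against these criteria.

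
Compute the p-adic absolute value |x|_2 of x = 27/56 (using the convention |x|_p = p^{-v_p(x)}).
|27/56|_2 = 8

Step 1 — compute v_2(x) by factoring powers of 2 out of the numerator and denominator: v_2(27/56) = -3. Step 2 — apply |x|_p = p^{-v_p(x)} = 2^{3} = 8.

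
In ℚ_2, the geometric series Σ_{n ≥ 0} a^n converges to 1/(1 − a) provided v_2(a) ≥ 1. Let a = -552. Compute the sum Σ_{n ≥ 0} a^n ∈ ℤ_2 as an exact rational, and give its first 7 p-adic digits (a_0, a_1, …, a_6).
Σ a^n = 1/(1 − a) = 1/553;  first 7 digits = (1, 0, 0, 1, 1, 0, 0)

v_2(a) = 3 ≥ 1, so the series converges in ℤ_2 to 1/(1 − a) = 1/(1 − (-552)) = 1/553. Expand this rational in ℤ_2: compute digits iteratively via d_i = x_i mod 2, x_{i+1} = (x_i − d_i)/2. The first 7 digits are (1, 0, 0, 1, 1, 0, 0).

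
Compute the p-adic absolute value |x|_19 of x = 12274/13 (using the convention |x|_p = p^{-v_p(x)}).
|12274/13|_19 = 1/361

Step 1 — compute v_19(x) by factoring powers of 19 out of the numerator and denominator: v_19(12274/13) = 2. Step 2 — apply |x|_p = p^{-v_p(x)} = 19^{-2} = 1/361.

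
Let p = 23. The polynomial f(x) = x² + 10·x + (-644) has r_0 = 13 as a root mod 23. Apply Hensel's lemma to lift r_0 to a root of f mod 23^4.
r_3 = 146247 (mod 279841)

Hensel: r_{i+1} = r_i − f(r_i)·(f′(r_i))^{-1} mod 23^{i+2}, f′(x) = 2x + 10. Iterate:
  r_0 = 13 (mod 23)
  r_1 = 243 (mod 529)
  r_2 = 243 (mod 12167)
  r_3 = 146247 (mod 279841)
Final: r = 146247 satisfies f(r) ≡ 0 mod 23^4.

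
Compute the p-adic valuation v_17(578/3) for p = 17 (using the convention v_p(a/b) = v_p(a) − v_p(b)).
v_17(578/3) = 2

Factor powers of 17 from the numerator and denominator of the reduced fraction: 578 = 17^2 · 2 and 3 = 17^0 · 3. Apply v_p(a/b) = v_p(a) − v_p(b): v_17(578/3) = 2 − 0 = 2.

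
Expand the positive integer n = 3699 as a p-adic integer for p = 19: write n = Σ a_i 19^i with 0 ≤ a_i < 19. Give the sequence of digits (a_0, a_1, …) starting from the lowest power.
(a_0, a_1, …) = (13, 4, 10)

Repeated division by 19 gives the digits low-to-high: 3699 = 13 + 4·19^1 + 10·19^2. Digit sequence: (13, 4, 10).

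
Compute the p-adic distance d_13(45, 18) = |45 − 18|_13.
d_13(45, 18) = 1

Step 1 — x − y = 45 − 18 = 27. Step 2 — v_13(27) = 0 (factor: 27 = (13^0 · 27); the sign does not affect v_p). Step 3 — |x − y|_13 = 13^{0} = 1.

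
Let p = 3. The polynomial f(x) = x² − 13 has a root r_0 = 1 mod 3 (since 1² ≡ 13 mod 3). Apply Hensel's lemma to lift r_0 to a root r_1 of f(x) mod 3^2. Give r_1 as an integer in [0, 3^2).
r_1 = 7 (mod 9)

Hensel's recurrence: r_{i+1} = r_i − f(r_i)·(f′(r_i))^{-1} mod 3^{i+2}, with f′(x) = 2x. Iterate:
  r_0 = 1 (mod 3)
  r_1 = 7 (mod 9)
Final: r_1 = 7, and one checks f(r_1) ≡ 0 mod 3^2.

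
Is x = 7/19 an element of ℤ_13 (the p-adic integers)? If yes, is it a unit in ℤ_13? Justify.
x ∈ ℤ_13^× (unit); v_13(x) = 0

ℤ_13 = {x ∈ ℚ_13 : v_13(x) ≥ 0} and ℤ_13^× = {x ∈ ℤ_13 : v_13(x) = 0}. Here v_13(7/19) = v_13(num) − v_13(den) = 0; compare against these criteria.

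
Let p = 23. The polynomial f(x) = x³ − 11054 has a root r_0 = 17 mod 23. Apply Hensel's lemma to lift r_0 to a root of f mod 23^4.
r_3 = 180889 (mod 279841)

Hensel: r_{i+1} = r_i − f(r_i)/f′(r_i) mod 23^{i+2}, where f′(x) = 3x². Iterate:
  r_0 = 17 (mod 23)
  r_1 = 500 (mod 529)
  r_2 = 10551 (mod 12167)
  r_3 = 180889 (mod 279841)
Final: r = 180889 with f(r) ≡ 0 mod 23^4.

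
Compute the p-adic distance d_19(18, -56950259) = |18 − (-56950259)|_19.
d_19(18, -56950259) = 1/2476099

Step 1 — x − y = 18 − (-56950259) = 56950277. Step 2 — v_19(56950277) = 5 (factor: 56950277 = (19^5 · 23); the sign does not affect v_p). Step 3 — |x − y|_19 = 19^{-5} = 1/2476099.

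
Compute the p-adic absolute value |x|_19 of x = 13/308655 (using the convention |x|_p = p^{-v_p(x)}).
|13/308655|_19 = 6859

Step 1 — compute v_19(x) by factoring powers of 19 out of the numerator and denominator: v_19(13/308655) = -3. Step 2 — apply |x|_p = p^{-v_p(x)} = 19^{3} = 6859.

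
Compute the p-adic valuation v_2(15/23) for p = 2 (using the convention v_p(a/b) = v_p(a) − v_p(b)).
v_2(15/23) = 0

Factor powers of 2 from the numerator and denominator of the reduced fraction: 15 = 2^0 · 15 and 23 = 2^0 · 23. Apply v_p(a/b) = v_p(a) − v_p(b): v_2(15/23) = 0 − 0 = 0.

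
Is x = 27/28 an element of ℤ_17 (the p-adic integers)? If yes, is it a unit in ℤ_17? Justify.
x ∈ ℤ_17^× (unit); v_17(x) = 0

ℤ_17 = {x ∈ ℚ_17 : v_17(x) ≥ 0} and ℤ_17^× = {x ∈ ℤ_17 : v_17(x) = 0}. Here v_17(27/28) = v_17(num) − v_17(den) = 0; compare against these criteria.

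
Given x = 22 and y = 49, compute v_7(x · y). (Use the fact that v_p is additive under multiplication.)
v_7(1078) = 2

v_p(x) = 0 (factor: 22 = 7^0 · 22); v_p(y) = 2 (factor: 49 = 7^2 · 1). Additivity: v_p(xy) = v_p(x) + v_p(y) = 0 + 2 = 2. (Direct check: xy = 1078 = 7^2 · (22).)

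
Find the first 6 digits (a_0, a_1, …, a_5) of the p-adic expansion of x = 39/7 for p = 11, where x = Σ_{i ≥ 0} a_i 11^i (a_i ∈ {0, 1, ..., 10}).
(a_0, …, a_5) = (4, 8, 4, 9, 7, 4)

v_11(39/7) = 0 (numerator and denominator both coprime to 11), so x ∈ ℤ_11^×. Compute digits iteratively via a_i = x_i mod 11, x_{i+1} = (x_i − a_i)/11, with x_0 = x:
  x_0 = 39/7;  a_0 = 4;  x_1 = (x_0 − 4)/11 = 1/7
  x_1 = 1/7;  a_1 = 8;  x_2 = (x_1 − 8)/11 = -5/7
  x_2 = -5/7;  a_2 = 4;  x_3 = (x_2 − 4)/11 = -3/7
  x_3 = -3/7;  a_3 = 9;  x_4 = (x_3 − 9)/11 = -6/7
  x_4 = -6/7;  a_4 = 7;  x_5 = (x_4 − 7)/11 = -5/7
  x_5 = -5/7;  a_5 = 4;  x_6 = (x_5 − 4)/11 = -3/7
Digits: (4, 8, 4, 9, 7, 4).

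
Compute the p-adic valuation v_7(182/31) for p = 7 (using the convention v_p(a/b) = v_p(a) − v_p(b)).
v_7(182/31) = 1

Factor powers of 7 from the numerator and denominator of the reduced fraction: 182 = 7^1 · 26 and 31 = 7^0 · 31. Apply v_p(a/b) = v_p(a) − v_p(b): v_7(182/31) = 1 − 0 = 1.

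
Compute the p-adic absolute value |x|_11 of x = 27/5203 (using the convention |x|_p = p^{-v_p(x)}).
|27/5203|_11 = 121

Step 1 — compute v_11(x) by factoring powers of 11 out of the numerator and denominator: v_11(27/5203) = -2. Step 2 — apply |x|_p = p^{-v_p(x)} = 11^{2} = 121.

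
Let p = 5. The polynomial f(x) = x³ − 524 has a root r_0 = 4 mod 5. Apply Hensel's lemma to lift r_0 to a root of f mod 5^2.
r_1 = 24 (mod 25)

Hensel: r_{i+1} = r_i − f(r_i)/f′(r_i) mod 5^{i+2}, where f′(x) = 3x². Iterate:
  r_0 = 4 (mod 5)
  r_1 = 24 (mod 25)
Final: r = 24 with f(r) ≡ 0 mod 5^2.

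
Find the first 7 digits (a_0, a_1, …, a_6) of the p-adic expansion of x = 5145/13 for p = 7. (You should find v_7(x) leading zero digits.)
(a_0, …, a_6) = (0, 0, 0, 6, 2, 5, 3)

v_7(5145/13) = 3, so a_0 = ... = a_2 = 0. Factor out: x = 7^3 · u with u = 15/13 a unit in ℤ_7. Expand u iteratively via a_{v+i} = u_i mod 7, u_{i+1} = (u_i − a_{v+i})/7:
  u_0 = 15/13;  a_3 = 6;  u_1 = (u_0 − 6)/7 = -9/13
  u_1 = -9/13;  a_4 = 2;  u_2 = (u_1 − 2)/7 = -5/13
  u_2 = -5/13;  a_5 = 5;  u_3 = (u_2 − 5)/7 = -10/13
  u_3 = -10/13;  a_6 = 3;  u_4 = (u_3 − 3)/7 = -7/13
Digits: (0, 0, 0, 6, 2, 5, 3).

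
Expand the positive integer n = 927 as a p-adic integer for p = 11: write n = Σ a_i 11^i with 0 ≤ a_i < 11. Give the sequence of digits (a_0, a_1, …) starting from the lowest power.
(a_0, a_1, …) = (3, 7, 7)

Repeated division by 11 gives the digits low-to-high: 927 = 3 + 7·11^1 + 7·11^2. Digit sequence: (3, 7, 7).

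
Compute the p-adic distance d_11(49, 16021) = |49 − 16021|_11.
d_11(49, 16021) = 1/1331

Step 1 — x − y = 49 − 16021 = -15972. Step 2 — v_11(-15972) = 3 (factor: -15972 = −(11^3 · 12); the sign does not affect v_p). Step 3 — |x − y|_11 = 11^{-3} = 1/1331.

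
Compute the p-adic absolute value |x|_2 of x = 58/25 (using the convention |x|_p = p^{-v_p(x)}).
|58/25|_2 = 1/2

Step 1 — compute v_2(x) by factoring powers of 2 out of the numerator and denominator: v_2(58/25) = 1. Step 2 — apply |x|_p = p^{-v_p(x)} = 2^{-1} = 1/2.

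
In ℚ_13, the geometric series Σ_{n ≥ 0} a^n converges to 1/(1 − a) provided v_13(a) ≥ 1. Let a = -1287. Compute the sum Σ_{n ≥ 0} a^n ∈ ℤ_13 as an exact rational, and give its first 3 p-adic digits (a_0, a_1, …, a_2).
Σ a^n = 1/(1 − a) = 1/1288;  first 3 digits = (1, 5, 4)

v_13(a) = 1 ≥ 1, so the series converges in ℤ_13 to 1/(1 − a) = 1/(1 − (-1287)) = 1/1288. Expand this rational in ℤ_13: compute digits iteratively via d_i = x_i mod 13, x_{i+1} = (x_i − d_i)/13. The first 3 digits are (1, 5, 4).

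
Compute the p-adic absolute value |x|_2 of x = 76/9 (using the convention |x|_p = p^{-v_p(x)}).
|76/9|_2 = 1/4

Step 1 — compute v_2(x) by factoring powers of 2 out of the numerator and denominator: v_2(76/9) = 2. Step 2 — apply |x|_p = p^{-v_p(x)} = 2^{-2} = 1/4.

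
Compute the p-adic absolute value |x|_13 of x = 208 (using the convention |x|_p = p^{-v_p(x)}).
|208|_13 = 1/13

Step 1 — compute v_13(x) by factoring powers of 13 out of the numerator and denominator: v_13(208) = 1. Step 2 — apply |x|_p = p^{-v_p(x)} = 13^{-1} = 1/13.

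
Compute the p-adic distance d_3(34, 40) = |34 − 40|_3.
d_3(34, 40) = 1/3

Step 1 — x − y = 34 − 40 = -6. Step 2 — v_3(-6) = 1 (factor: -6 = −(3^1 · 2); the sign does not affect v_p). Step 3 — |x − y|_3 = 3^{-1} = 1/3.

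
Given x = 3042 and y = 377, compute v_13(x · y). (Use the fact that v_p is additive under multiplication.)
v_13(1146834) = 3

v_p(x) = 2 (factor: 3042 = 13^2 · 18); v_p(y) = 1 (factor: 377 = 13^1 · 29). Additivity: v_p(xy) = v_p(x) + v_p(y) = 2 + 1 = 3. (Direct check: xy = 1146834 = 13^3 · (522).)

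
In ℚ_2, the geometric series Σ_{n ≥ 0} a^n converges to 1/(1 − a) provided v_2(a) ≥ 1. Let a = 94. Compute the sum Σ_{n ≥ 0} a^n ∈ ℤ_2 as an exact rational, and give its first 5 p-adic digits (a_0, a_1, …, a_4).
Σ a^n = 1/(1 − a) = -1/93;  first 5 digits = (1, 1, 0, 1, 0)

v_2(a) = 1 ≥ 1, so the series converges in ℤ_2 to 1/(1 − a) = 1/(1 − 94) = -1/93. Expand this rational in ℤ_2: compute digits iteratively via d_i = x_i mod 2, x_{i+1} = (x_i − d_i)/2. The first 5 digits are (1, 1, 0, 1, 0).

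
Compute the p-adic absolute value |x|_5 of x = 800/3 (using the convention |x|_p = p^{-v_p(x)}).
|800/3|_5 = 1/25

Step 1 — compute v_5(x) by factoring powers of 5 out of the numerator and denominator: v_5(800/3) = 2. Step 2 — apply |x|_p = p^{-v_p(x)} = 5^{-2} = 1/25.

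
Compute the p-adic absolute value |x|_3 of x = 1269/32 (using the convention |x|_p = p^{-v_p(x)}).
|1269/32|_3 = 1/27

Step 1 — compute v_3(x) by factoring powers of 3 out of the numerator and denominator: v_3(1269/32) = 3. Step 2 — apply |x|_p = p^{-v_p(x)} = 3^{-3} = 1/27.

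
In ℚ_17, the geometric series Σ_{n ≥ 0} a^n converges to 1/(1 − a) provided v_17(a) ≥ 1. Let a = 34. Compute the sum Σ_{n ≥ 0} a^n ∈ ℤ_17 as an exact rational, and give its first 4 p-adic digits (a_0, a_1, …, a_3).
Σ a^n = 1/(1 − a) = -1/33;  first 4 digits = (1, 2, 4, 8)

v_17(a) = 1 ≥ 1, so the series converges in ℤ_17 to 1/(1 − a) = 1/(1 − 34) = -1/33. Expand this rational in ℤ_17: compute digits iteratively via d_i = x_i mod 17, x_{i+1} = (x_i − d_i)/17. The first 4 digits are (1, 2, 4, 8).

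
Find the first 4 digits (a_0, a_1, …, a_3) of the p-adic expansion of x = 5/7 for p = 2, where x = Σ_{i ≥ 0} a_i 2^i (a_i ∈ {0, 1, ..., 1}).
(a_0, …, a_3) = (1, 1, 0, 0)

v_2(5/7) = 0 (numerator and denominator both coprime to 2), so x ∈ ℤ_2^×. Compute digits iteratively via a_i = x_i mod 2, x_{i+1} = (x_i − a_i)/2, with x_0 = x:
  x_0 = 5/7;  a_0 = 1;  x_1 = (x_0 − 1)/2 = -1/7
  x_1 = -1/7;  a_1 = 1;  x_2 = (x_1 − 1)/2 = -4/7
  x_2 = -4/7;  a_2 = 0;  x_3 = (x_2 − 0)/2 = -2/7
  x_3 = -2/7;  a_3 = 0;  x_4 = (x_3 − 0)/2 = -1/7
Digits: (1, 1, 0, 0).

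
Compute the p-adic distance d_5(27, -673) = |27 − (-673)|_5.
d_5(27, -673) = 1/25

Step 1 — x − y = 27 − (-673) = 700. Step 2 — v_5(700) = 2 (factor: 700 = (5^2 · 28); the sign does not affect v_p). Step 3 — |x − y|_5 = 5^{-2} = 1/25.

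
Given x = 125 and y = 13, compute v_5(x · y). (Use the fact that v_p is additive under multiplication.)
v_5(1625) = 3

v_p(x) = 3 (factor: 125 = 5^3 · 1); v_p(y) = 0 (factor: 13 = 5^0 · 13). Additivity: v_p(xy) = v_p(x) + v_p(y) = 3 + 0 = 3. (Direct check: xy = 1625 = 5^3 · (13).)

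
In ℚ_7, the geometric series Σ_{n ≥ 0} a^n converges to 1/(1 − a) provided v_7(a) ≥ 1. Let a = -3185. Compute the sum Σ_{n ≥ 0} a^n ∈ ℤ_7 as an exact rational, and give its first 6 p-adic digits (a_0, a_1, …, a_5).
Σ a^n = 1/(1 − a) = 1/3186;  first 6 digits = (1, 0, 5, 4, 2, 1)

v_7(a) = 2 ≥ 1, so the series converges in ℤ_7 to 1/(1 − a) = 1/(1 − (-3185)) = 1/3186. Expand this rational in ℤ_7: compute digits iteratively via d_i = x_i mod 7, x_{i+1} = (x_i − d_i)/7. The first 6 digits are (1, 0, 5, 4, 2, 1).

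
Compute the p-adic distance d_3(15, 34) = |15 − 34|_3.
d_3(15, 34) = 1

Step 1 — x − y = 15 − 34 = -19. Step 2 — v_3(-19) = 0 (factor: -19 = −(3^0 · 19); the sign does not affect v_p). Step 3 — |x − y|_3 = 3^{0} = 1.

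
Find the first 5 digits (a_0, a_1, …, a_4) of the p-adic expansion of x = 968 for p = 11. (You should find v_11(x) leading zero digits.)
(a_0, …, a_4) = (0, 0, 8, 0, 0)

v_11(968) = 2, so a_0 = ... = a_1 = 0. Factor out: x = 11^2 · u with u = 8 a unit in ℤ_11. Expand u iteratively via a_{v+i} = u_i mod 11, u_{i+1} = (u_i − a_{v+i})/11:
  u_0 = 8;  a_2 = 8;  u_1 = (u_0 − 8)/11 = 0
  u_1 = 0;  a_3 = 0;  u_2 = (u_1 − 0)/11 = 0
  u_2 = 0;  a_4 = 0;  u_3 = (u_2 − 0)/11 = 0
Digits: (0, 0, 8, 0, 0).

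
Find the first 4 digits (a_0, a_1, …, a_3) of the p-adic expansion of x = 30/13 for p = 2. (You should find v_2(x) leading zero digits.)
(a_0, …, a_3) = (0, 1, 1, 0)

v_2(30/13) = 1, so a_0 = ... = a_0 = 0. Factor out: x = 2^1 · u with u = 15/13 a unit in ℤ_2. Expand u iteratively via a_{v+i} = u_i mod 2, u_{i+1} = (u_i − a_{v+i})/2:
  u_0 = 15/13;  a_1 = 1;  u_1 = (u_0 − 1)/2 = 1/13
  u_1 = 1/13;  a_2 = 1;  u_2 = (u_1 − 1)/2 = -6/13
  u_2 = -6/13;  a_3 = 0;  u_3 = (u_2 − 0)/2 = -3/13
Digits: (0, 1, 1, 0).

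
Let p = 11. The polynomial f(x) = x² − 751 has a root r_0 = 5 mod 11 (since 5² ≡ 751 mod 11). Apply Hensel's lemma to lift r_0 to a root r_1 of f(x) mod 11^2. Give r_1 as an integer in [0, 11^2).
r_1 = 5 (mod 121)

Hensel's recurrence: r_{i+1} = r_i − f(r_i)·(f′(r_i))^{-1} mod 11^{i+2}, with f′(x) = 2x. Iterate:
  r_0 = 5 (mod 11)
  r_1 = 5 (mod 121)
Final: r_1 = 5, and one checks f(r_1) ≡ 0 mod 11^2.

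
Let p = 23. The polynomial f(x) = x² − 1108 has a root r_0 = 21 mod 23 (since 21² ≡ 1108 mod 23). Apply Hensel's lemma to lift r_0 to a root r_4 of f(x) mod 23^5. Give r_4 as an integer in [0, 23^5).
r_4 = 189104 (mod 6436343)

Hensel's recurrence: r_{i+1} = r_i − f(r_i)·(f′(r_i))^{-1} mod 23^{i+2}, with f′(x) = 2x. Iterate:
  r_0 = 21 (mod 23)
  r_1 = 251 (mod 529)
  r_2 = 6599 (mod 12167)
  r_3 = 189104 (mod 279841)
  r_4 = 189104 (mod 6436343)
Final: r_4 = 189104, and one checks f(r_4) ≡ 0 mod 23^5.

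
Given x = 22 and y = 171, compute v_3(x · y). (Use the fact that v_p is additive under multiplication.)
v_3(3762) = 2

v_p(x) = 0 (factor: 22 = 3^0 · 22); v_p(y) = 2 (factor: 171 = 3^2 · 19). Additivity: v_p(xy) = v_p(x) + v_p(y) = 0 + 2 = 2. (Direct check: xy = 3762 = 3^2 · (418).)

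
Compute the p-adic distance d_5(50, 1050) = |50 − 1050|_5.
d_5(50, 1050) = 1/125

Step 1 — x − y = 50 − 1050 = -1000. Step 2 — v_5(-1000) = 3 (factor: -1000 = −(5^3 · 8); the sign does not affect v_p). Step 3 — |x − y|_5 = 5^{-3} = 1/125.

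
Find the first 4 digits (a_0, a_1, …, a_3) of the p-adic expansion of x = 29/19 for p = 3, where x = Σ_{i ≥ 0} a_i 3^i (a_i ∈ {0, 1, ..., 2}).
(a_0, …, a_3) = (2, 0, 2, 2)

v_3(29/19) = 0 (numerator and denominator both coprime to 3), so x ∈ ℤ_3^×. Compute digits iteratively via a_i = x_i mod 3, x_{i+1} = (x_i − a_i)/3, with x_0 = x:
  x_0 = 29/19;  a_0 = 2;  x_1 = (x_0 − 2)/3 = -3/19
  x_1 = -3/19;  a_1 = 0;  x_2 = (x_1 − 0)/3 = -1/19
  x_2 = -1/19;  a_2 = 2;  x_3 = (x_2 − 2)/3 = -13/19
  x_3 = -13/19;  a_3 = 2;  x_4 = (x_3 − 2)/3 = -17/19
Digits: (2, 0, 2, 2).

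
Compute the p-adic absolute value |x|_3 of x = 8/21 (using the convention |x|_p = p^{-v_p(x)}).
|8/21|_3 = 3

Step 1 — compute v_3(x) by factoring powers of 3 out of the numerator and denominator: v_3(8/21) = -1. Step 2 — apply |x|_p = p^{-v_p(x)} = 3^{1} = 3.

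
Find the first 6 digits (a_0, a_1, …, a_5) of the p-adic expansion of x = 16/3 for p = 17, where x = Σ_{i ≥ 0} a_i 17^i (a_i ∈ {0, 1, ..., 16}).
(a_0, …, a_5) = (11, 11, 5, 11, 5, 11)

v_17(16/3) = 0 (numerator and denominator both coprime to 17), so x ∈ ℤ_17^×. Compute digits iteratively via a_i = x_i mod 17, x_{i+1} = (x_i − a_i)/17, with x_0 = x:
  x_0 = 16/3;  a_0 = 11;  x_1 = (x_0 − 11)/17 = -1/3
  x_1 = -1/3;  a_1 = 11;  x_2 = (x_1 − 11)/17 = -2/3
  x_2 = -2/3;  a_2 = 5;  x_3 = (x_2 − 5)/17 = -1/3
  x_3 = -1/3;  a_3 = 11;  x_4 = (x_3 − 11)/17 = -2/3
  x_4 = -2/3;  a_4 = 5;  x_5 = (x_4 − 5)/17 = -1/3
  x_5 = -1/3;  a_5 = 11;  x_6 = (x_5 − 11)/17 = -2/3
Digits: (11, 11, 5, 11, 5, 11).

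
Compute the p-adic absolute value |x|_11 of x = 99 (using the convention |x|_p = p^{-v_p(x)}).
|99|_11 = 1/11

Step 1 — compute v_11(x) by factoring powers of 11 out of the numerator and denominator: v_11(99) = 1. Step 2 — apply |x|_p = p^{-v_p(x)} = 11^{-1} = 1/11.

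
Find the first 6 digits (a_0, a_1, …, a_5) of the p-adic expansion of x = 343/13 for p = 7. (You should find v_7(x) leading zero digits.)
(a_0, …, a_5) = (0, 0, 0, 6, 4, 2)

v_7(343/13) = 3, so a_0 = ... = a_2 = 0. Factor out: x = 7^3 · u with u = 1/13 a unit in ℤ_7. Expand u iteratively via a_{v+i} = u_i mod 7, u_{i+1} = (u_i − a_{v+i})/7:
  u_0 = 1/13;  a_3 = 6;  u_1 = (u_0 − 6)/7 = -11/13
  u_1 = -11/13;  a_4 = 4;  u_2 = (u_1 − 4)/7 = -9/13
  u_2 = -9/13;  a_5 = 2;  u_3 = (u_2 − 2)/7 = -5/13
Digits: (0, 0, 0, 6, 4, 2).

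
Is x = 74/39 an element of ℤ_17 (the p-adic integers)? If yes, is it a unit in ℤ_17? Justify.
x ∈ ℤ_17^× (unit); v_17(x) = 0

ℤ_17 = {x ∈ ℚ_17 : v_17(x) ≥ 0} and ℤ_17^× = {x ∈ ℤ_17 : v_17(x) = 0}. Here v_17(74/39) = v_17(num) − v_17(den) = 0; compare against these criteria.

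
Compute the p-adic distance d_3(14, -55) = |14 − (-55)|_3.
d_3(14, -55) = 1/3

Step 1 — x − y = 14 − (-55) = 69. Step 2 — v_3(69) = 1 (factor: 69 = (3^1 · 23); the sign does not affect v_p). Step 3 — |x − y|_3 = 3^{-1} = 1/3.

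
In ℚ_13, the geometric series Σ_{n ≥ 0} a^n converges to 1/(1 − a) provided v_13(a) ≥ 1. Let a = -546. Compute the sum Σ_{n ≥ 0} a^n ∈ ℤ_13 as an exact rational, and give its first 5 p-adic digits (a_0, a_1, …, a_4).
Σ a^n = 1/(1 − a) = 1/547;  first 5 digits = (1, 10, 5, 4, 8)

v_13(a) = 1 ≥ 1, so the series converges in ℤ_13 to 1/(1 − a) = 1/(1 − (-546)) = 1/547. Expand this rational in ℤ_13: compute digits iteratively via d_i = x_i mod 13, x_{i+1} = (x_i − d_i)/13. The first 5 digits are (1, 10, 5, 4, 8).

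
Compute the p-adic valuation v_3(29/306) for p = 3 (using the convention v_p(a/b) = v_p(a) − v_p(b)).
v_3(29/306) = -2

Factor powers of 3 from the numerator and denominator of the reduced fraction: 29 = 3^0 · 29 and 306 = 3^2 · 34. Apply v_p(a/b) = v_p(a) − v_p(b): v_3(29/306) = 0 − 2 = -2.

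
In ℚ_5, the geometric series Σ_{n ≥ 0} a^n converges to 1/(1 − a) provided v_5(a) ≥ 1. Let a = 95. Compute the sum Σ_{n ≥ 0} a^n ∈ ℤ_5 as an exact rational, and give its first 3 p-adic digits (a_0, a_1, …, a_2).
Σ a^n = 1/(1 − a) = -1/94;  first 3 digits = (1, 4, 4)

v_5(a) = 1 ≥ 1, so the series converges in ℤ_5 to 1/(1 − a) = 1/(1 − 95) = -1/94. Expand this rational in ℤ_5: compute digits iteratively via d_i = x_i mod 5, x_{i+1} = (x_i − d_i)/5. The first 3 digits are (1, 4, 4).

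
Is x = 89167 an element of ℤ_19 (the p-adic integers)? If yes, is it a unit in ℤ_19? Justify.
x ∈ ℤ_19 but not a unit; v_19(x) = 3 > 0

ℤ_19 = {x ∈ ℚ_19 : v_19(x) ≥ 0} and ℤ_19^× = {x ∈ ℤ_19 : v_19(x) = 0}. Here v_19(89167) = v_19(num) − v_19(den) = 3; compare against these criteria.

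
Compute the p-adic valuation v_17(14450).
v_17(14450) = 2

v_17(n) is the largest exponent k such that 17^k divides n. Factor out: 14450 = 17^2 · 50. (Sign doesn't affect v_p.) So v_17(14450) = 2.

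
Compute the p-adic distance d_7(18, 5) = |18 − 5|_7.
d_7(18, 5) = 1

Step 1 — x − y = 18 − 5 = 13. Step 2 — v_7(13) = 0 (factor: 13 = (7^0 · 13); the sign does not affect v_p). Step 3 — |x − y|_7 = 7^{0} = 1.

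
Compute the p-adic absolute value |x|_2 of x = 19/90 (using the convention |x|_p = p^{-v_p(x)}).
|19/90|_2 = 2

Step 1 — compute v_2(x) by factoring powers of 2 out of the numerator and denominator: v_2(19/90) = -1. Step 2 — apply |x|_p = p^{-v_p(x)} = 2^{1} = 2.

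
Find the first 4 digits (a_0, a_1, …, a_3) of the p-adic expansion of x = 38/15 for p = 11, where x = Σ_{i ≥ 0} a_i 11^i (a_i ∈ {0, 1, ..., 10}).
(a_0, …, a_3) = (4, 5, 1, 5)

v_11(38/15) = 0 (numerator and denominator both coprime to 11), so x ∈ ℤ_11^×. Compute digits iteratively via a_i = x_i mod 11, x_{i+1} = (x_i − a_i)/11, with x_0 = x:
  x_0 = 38/15;  a_0 = 4;  x_1 = (x_0 − 4)/11 = -2/15
  x_1 = -2/15;  a_1 = 5;  x_2 = (x_1 − 5)/11 = -7/15
  x_2 = -7/15;  a_2 = 1;  x_3 = (x_2 − 1)/11 = -2/15
  x_3 = -2/15;  a_3 = 5;  x_4 = (x_3 − 5)/11 = -7/15
Digits: (4, 5, 1, 5).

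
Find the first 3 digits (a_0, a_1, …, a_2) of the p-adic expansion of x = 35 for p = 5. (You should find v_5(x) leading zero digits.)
(a_0, …, a_2) = (0, 2, 1)

v_5(35) = 1, so a_0 = ... = a_0 = 0. Factor out: x = 5^1 · u with u = 7 a unit in ℤ_5. Expand u iteratively via a_{v+i} = u_i mod 5, u_{i+1} = (u_i − a_{v+i})/5:
  u_0 = 7;  a_1 = 2;  u_1 = (u_0 − 2)/5 = 1
  u_1 = 1;  a_2 = 1;  u_2 = (u_1 − 1)/5 = 0
Digits: (0, 2, 1).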